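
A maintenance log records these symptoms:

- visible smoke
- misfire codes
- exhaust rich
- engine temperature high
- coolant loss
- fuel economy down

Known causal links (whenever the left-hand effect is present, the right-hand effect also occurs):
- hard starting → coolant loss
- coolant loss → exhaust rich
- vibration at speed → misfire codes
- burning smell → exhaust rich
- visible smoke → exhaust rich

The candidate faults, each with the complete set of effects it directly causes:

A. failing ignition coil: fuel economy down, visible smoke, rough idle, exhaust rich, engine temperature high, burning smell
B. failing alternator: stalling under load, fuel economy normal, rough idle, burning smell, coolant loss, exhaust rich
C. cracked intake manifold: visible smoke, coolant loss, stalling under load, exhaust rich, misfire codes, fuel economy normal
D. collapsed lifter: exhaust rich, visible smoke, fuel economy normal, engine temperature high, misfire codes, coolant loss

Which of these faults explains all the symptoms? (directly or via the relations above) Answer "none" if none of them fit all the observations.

none

Per-candidate check:
(A) failing ignition coil — visible smoke match; misfire codes miss; exhaust rich match; engine temperature high match; coolant loss miss; fuel economy down match
(B) failing alternator — visible smoke miss; misfire codes miss; exhaust rich match; engine temperature high miss; coolant loss match; fuel economy down miss
(C) cracked intake manifold — visible smoke match; misfire codes match; exhaust rich match; engine temperature high miss; coolant loss match; fuel economy down miss
(D) collapsed lifter — fails on fuel economy down (predicts fuel economy normal, not fuel economy down)
No candidate is consistent with all observations.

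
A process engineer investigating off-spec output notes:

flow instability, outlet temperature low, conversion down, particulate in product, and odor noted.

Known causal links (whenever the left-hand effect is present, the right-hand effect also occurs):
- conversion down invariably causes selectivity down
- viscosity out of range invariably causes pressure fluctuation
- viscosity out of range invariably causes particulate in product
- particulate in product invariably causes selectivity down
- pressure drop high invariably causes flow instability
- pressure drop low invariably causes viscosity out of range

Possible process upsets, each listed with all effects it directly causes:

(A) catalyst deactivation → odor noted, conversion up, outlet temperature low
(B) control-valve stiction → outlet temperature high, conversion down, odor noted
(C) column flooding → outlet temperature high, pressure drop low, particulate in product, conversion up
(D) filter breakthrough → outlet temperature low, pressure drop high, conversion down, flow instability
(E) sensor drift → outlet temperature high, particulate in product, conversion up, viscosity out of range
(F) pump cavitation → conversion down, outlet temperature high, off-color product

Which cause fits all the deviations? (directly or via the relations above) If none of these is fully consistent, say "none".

Checking each candidate against the observations:
(A) catalyst deactivation — flow instability NO; outlet temperature low yes; conversion down NO; particulate in product NO; odor noted yes
(B) control-valve stiction — fails on flow instability, outlet temperature low, particulate in product (predicts outlet temperature high, not outlet temperature low)
(C) column flooding — flow instability NO; outlet temperature low NO; conversion down NO; particulate in product yes; odor noted NO
(D) filter breakthrough — does not account for particulate in product, odor noted
(E) sensor drift — fails on flow instability, outlet temperature low, conversion down, odor noted (predicts outlet temperature high, not outlet temperature low; predicts conversion up, not conversion down)
(F) pump cavitation — flow instability NO; outlet temperature low NO; conversion down yes; particulate in product NO; odor noted NO
Every candidate fails on at least one observation.

none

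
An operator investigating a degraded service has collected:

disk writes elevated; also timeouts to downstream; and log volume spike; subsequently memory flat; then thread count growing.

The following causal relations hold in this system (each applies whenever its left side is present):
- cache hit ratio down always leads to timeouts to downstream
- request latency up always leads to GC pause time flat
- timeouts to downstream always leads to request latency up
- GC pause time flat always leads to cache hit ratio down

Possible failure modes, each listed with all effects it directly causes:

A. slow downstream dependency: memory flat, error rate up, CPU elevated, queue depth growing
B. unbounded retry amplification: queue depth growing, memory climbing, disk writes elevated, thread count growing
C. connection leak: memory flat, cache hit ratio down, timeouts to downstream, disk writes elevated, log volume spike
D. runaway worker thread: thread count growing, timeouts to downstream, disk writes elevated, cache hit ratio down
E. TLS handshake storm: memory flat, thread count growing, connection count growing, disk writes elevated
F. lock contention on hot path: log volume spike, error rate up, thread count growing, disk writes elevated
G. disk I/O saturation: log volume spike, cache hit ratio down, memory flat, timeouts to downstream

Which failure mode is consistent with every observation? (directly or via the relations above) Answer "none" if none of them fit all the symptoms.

none

Testing each hypothesis:
(A) slow downstream dependency — does not account for disk writes elevated, timeouts to downstream, log volume spike, thread count growing
(B) unbounded retry amplification — disk writes elevated yes; timeouts to downstream NO; log volume spike NO; memory flat NO; thread count growing yes
(C) connection leak — disk writes elevated yes; timeouts to downstream yes; log volume spike yes; memory flat yes; thread count growing NO
(D) runaway worker thread — does not account for log volume spike, memory flat
(E) TLS handshake storm — disk writes elevated yes; timeouts to downstream NO; log volume spike NO; memory flat yes; thread count growing yes
(F) lock contention on hot path — disk writes elevated yes; timeouts to downstream NO; log volume spike yes; memory flat NO; thread count growing yes
(G) disk I/O saturation — does not account for disk writes elevated, thread count growing
None of the listed candidates fits everything.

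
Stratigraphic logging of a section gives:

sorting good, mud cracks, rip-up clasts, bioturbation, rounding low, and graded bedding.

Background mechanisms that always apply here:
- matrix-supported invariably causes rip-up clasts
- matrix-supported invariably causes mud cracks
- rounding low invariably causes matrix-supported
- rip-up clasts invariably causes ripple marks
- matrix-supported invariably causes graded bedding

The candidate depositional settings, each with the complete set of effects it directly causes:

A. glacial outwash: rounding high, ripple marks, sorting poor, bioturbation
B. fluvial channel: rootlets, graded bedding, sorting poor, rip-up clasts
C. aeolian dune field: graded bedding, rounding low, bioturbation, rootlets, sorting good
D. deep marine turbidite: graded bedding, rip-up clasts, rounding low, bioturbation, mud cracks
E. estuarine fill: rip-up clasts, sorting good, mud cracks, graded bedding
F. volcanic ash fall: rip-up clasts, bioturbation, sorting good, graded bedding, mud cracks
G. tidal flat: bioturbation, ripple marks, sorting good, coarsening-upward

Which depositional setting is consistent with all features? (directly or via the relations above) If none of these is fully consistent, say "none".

C

Per-candidate check:
(A) glacial outwash — fails on sorting good, mud cracks, rip-up clasts, rounding low, graded bedding (predicts sorting poor, not sorting good; predicts rounding high, not rounding low)
(B) fluvial channel — sorting good miss; mud cracks miss; rip-up clasts match; bioturbation miss; rounding low miss; graded bedding match
(C) aeolian dune field — sorting good match; mud cracks match (through rounding low → matrix-supported → mud cracks); rip-up clasts match (through rounding low → matrix-supported → rip-up clasts); bioturbation match; rounding low match; graded bedding match
(D) deep marine turbidite — does not account for sorting good
(E) estuarine fill — does not account for bioturbation, rounding low
(F) volcanic ash fall — sorting good match; mud cracks match; rip-up clasts match; bioturbation match; rounding low miss; graded bedding match
(G) tidal flat — sorting good match; mud cracks miss; rip-up clasts miss; bioturbation match; rounding low miss; graded bedding miss
Only (C) is consistent with every observation.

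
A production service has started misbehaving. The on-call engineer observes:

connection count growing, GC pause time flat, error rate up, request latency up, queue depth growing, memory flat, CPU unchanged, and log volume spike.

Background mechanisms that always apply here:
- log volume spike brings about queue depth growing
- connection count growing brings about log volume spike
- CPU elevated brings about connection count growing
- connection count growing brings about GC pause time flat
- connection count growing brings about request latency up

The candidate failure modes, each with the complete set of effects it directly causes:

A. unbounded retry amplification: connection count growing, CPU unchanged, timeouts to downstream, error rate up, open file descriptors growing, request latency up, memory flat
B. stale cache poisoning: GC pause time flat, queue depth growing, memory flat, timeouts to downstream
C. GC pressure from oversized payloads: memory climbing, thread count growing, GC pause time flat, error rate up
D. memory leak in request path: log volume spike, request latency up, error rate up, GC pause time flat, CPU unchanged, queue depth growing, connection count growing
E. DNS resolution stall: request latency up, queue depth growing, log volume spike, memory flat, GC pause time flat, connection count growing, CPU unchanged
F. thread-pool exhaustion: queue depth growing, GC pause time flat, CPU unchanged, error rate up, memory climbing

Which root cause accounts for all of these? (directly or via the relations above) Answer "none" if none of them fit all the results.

A

Per-candidate check:
(A) unbounded retry amplification — accounts for every observation (GC pause time flat via connection count growing → GC pause time flat)
(B) stale cache poisoning — does not account for connection count growing, error rate up, request latency up, CPU unchanged, log volume spike
(C) GC pressure from oversized payloads — connection count growing NO; GC pause time flat yes; error rate up yes; request latency up NO; queue depth growing NO; memory flat NO; CPU unchanged NO; log volume spike NO
(D) memory leak in request path — connection count growing yes; GC pause time flat yes; error rate up yes; request latency up yes; queue depth growing yes; memory flat NO; CPU unchanged yes; log volume spike yes
(E) DNS resolution stall — connection count growing yes; GC pause time flat yes; error rate up NO; request latency up yes; queue depth growing yes; memory flat yes; CPU unchanged yes; log volume spike yes
(F) thread-pool exhaustion — connection count growing NO; GC pause time flat yes; error rate up yes; request latency up NO; queue depth growing yes; memory flat NO; CPU unchanged yes; log volume spike NO
(A) alone accounts for all the evidence.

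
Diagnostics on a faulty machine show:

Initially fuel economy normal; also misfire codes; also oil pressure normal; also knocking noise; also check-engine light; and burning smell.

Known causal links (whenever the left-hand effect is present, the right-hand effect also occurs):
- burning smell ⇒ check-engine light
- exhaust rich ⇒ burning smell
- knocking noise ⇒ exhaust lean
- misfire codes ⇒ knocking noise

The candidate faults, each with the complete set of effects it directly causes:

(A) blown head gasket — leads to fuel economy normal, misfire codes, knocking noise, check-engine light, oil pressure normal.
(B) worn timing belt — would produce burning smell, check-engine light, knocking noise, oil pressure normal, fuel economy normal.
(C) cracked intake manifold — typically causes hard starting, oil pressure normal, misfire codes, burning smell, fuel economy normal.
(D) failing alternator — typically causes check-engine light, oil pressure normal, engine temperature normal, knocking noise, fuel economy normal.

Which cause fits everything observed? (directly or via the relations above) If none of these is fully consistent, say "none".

C

Checking each candidate against the observations:
(A) blown head gasket — does not account for burning smell
(B) worn timing belt — does not account for misfire codes
(C) cracked intake manifold — accounts for every observation (knocking noise via misfire codes → knocking noise)
(D) failing alternator — does not account for misfire codes, burning smell
Only (C) is consistent with every observation.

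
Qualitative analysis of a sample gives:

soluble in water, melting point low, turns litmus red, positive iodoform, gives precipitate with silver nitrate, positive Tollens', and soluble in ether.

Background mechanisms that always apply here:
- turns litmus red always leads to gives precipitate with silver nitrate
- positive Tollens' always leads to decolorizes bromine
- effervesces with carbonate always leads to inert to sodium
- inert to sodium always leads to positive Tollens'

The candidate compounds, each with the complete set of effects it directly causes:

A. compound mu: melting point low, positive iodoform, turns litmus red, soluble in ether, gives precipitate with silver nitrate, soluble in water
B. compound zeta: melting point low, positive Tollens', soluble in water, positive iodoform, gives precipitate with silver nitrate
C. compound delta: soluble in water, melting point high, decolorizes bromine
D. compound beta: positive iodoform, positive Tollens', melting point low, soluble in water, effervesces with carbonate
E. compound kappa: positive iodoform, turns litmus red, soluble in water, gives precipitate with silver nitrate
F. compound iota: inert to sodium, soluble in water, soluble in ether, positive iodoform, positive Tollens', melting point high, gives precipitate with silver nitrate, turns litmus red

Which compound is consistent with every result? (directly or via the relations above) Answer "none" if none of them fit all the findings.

Testing each hypothesis:
(A) compound mu — soluble in water yes; melting point low yes; turns litmus red yes; positive iodoform yes; gives precipitate with silver nitrate yes; positive Tollens' NO; soluble in ether yes
(B) compound zeta — soluble in water yes; melting point low yes; turns litmus red NO; positive iodoform yes; gives precipitate with silver nitrate yes; positive Tollens' yes; soluble in ether NO
(C) compound delta — fails on melting point low, turns litmus red, positive iodoform, gives precipitate with silver nitrate, positive Tollens', soluble in ether (predicts melting point high, not melting point low)
(D) compound beta — soluble in water yes; melting point low yes; turns litmus red NO; positive iodoform yes; gives precipitate with silver nitrate NO; positive Tollens' yes; soluble in ether NO
(E) compound kappa — does not account for melting point low, positive Tollens', soluble in ether
(F) compound iota — fails on melting point low (predicts melting point high, not melting point low)
None of the listed candidates fits everything.

none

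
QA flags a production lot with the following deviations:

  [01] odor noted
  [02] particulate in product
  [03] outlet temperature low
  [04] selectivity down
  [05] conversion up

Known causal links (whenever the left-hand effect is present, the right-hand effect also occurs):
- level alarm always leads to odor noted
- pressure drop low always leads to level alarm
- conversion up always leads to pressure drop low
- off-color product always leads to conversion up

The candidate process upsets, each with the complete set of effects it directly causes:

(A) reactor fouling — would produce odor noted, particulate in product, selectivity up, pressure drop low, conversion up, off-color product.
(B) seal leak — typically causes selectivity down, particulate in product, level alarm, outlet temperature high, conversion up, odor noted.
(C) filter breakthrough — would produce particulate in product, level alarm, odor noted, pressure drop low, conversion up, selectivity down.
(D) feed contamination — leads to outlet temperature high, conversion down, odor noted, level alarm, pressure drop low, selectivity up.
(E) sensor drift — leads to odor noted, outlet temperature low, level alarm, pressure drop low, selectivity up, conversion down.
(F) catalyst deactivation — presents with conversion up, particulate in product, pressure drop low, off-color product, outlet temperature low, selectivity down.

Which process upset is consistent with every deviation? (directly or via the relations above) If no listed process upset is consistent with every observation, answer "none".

For each candidate, compare predicted effects to what was observed:
(A) reactor fouling — fails on outlet temperature low, selectivity down (predicts selectivity up, not selectivity down)
(B) seal leak — odor noted ✓; particulate in product ✓; outlet temperature low ✗; selectivity down ✓; conversion up ✓
(C) filter breakthrough — odor noted ✓; particulate in product ✓; outlet temperature low ✗; selectivity down ✓; conversion up ✓
(D) feed contamination — odor noted ✓; particulate in product ✗; outlet temperature low ✗; selectivity down ✗; conversion up ✗
(E) sensor drift — fails on particulate in product, selectivity down, conversion up (predicts selectivity up, not selectivity down; predicts conversion down, not conversion up)
(F) catalyst deactivation — odor noted ✓ (via pressure drop low → level alarm → odor noted); particulate in product ✓; outlet temperature low ✓; selectivity down ✓; conversion up ✓
(F) is the only candidate with no mismatches.

F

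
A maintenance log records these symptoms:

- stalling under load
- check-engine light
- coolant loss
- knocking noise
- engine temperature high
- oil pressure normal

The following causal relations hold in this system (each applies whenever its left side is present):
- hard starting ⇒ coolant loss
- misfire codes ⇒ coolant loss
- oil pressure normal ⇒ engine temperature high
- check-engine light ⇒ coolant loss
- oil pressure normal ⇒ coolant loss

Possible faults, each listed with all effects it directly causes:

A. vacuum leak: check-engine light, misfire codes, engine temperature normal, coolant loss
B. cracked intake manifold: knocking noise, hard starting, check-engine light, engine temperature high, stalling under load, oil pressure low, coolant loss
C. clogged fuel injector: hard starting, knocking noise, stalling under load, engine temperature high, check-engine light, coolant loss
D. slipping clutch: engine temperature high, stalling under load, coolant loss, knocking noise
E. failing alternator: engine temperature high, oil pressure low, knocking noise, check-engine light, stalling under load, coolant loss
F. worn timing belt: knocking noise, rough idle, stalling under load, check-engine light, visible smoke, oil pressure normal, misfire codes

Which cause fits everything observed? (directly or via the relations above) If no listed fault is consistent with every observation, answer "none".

F

Testing each hypothesis:
(A) vacuum leak — fails on stalling under load, knocking noise, engine temperature high, oil pressure normal (predicts engine temperature normal, not engine temperature high)
(B) cracked intake manifold — fails on oil pressure normal (predicts oil pressure low, not oil pressure normal)
(C) clogged fuel injector — stalling under load ✓; check-engine light ✓; coolant loss ✓; knocking noise ✓; engine temperature high ✓; oil pressure normal ✗
(D) slipping clutch — does not account for check-engine light, oil pressure normal
(E) failing alternator — stalling under load ✓; check-engine light ✓; coolant loss ✓; knocking noise ✓; engine temperature high ✓; oil pressure normal ✗
(F) worn timing belt — stalling under load ✓; check-engine light ✓; coolant loss ✓ (via misfire codes → coolant loss); knocking noise ✓; engine temperature high ✓ (via oil pressure normal → engine temperature high); oil pressure normal ✓
(F) is the only candidate with no mismatches.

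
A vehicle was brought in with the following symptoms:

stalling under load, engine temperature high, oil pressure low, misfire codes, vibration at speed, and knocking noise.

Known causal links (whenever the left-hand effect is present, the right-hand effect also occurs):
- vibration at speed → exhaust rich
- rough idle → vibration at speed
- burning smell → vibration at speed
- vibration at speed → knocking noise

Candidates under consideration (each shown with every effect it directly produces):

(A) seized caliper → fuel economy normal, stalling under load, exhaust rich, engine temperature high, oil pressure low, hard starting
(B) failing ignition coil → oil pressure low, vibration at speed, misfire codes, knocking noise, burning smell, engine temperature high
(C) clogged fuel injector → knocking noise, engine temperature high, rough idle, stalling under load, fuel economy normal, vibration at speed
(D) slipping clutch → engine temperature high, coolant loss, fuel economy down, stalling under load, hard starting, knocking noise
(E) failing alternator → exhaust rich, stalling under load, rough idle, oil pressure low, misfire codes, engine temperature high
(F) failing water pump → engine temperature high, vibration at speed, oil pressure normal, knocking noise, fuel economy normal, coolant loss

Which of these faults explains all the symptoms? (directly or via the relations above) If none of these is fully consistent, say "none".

E

For each candidate, compare predicted effects to what was observed:
(A) seized caliper — does not account for misfire codes, vibration at speed, knocking noise
(B) failing ignition coil — does not account for stalling under load
(C) clogged fuel injector — stalling under load ✓; engine temperature high ✓; oil pressure low ✗; misfire codes ✗; vibration at speed ✓; knocking noise ✓
(D) slipping clutch — stalling under load ✓; engine temperature high ✓; oil pressure low ✗; misfire codes ✗; vibration at speed ✗; knocking noise ✓
(E) failing alternator — accounts for every observation (vibration at speed through rough idle → vibration at speed)
(F) failing water pump — stalling under load ✗; engine temperature high ✓; oil pressure low ✗; misfire codes ✗; vibration at speed ✓; knocking noise ✓
(E) is the only candidate with no mismatches.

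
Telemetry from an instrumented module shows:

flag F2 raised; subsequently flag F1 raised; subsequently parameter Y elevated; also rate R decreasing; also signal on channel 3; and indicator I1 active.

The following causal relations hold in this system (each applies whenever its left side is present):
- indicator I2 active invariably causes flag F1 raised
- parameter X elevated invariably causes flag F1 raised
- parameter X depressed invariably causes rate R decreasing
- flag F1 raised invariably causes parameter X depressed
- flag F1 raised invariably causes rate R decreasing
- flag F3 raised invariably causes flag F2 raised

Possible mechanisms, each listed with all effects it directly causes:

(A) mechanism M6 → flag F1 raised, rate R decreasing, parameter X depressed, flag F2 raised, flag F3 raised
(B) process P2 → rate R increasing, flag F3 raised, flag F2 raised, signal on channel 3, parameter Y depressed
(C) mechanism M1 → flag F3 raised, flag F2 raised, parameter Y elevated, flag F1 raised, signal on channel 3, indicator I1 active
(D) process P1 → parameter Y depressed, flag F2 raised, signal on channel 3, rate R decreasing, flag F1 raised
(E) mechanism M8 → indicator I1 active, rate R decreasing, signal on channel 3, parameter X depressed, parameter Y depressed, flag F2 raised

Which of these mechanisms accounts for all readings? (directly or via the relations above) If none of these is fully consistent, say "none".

C

For each candidate, compare predicted effects to what was observed:
(A) mechanism M6 — does not account for parameter Y elevated, signal on channel 3, indicator I1 active
(B) process P2 — fails on flag F1 raised, parameter Y elevated, rate R decreasing, indicator I1 active (predicts parameter Y depressed, not parameter Y elevated; predicts rate R increasing, not rate R decreasing)
(C) mechanism M1 — flag F2 raised yes; flag F1 raised yes; parameter Y elevated yes; rate R decreasing yes (by flag F1 raised → rate R decreasing); signal on channel 3 yes; indicator I1 active yes
(D) process P1 — flag F2 raised yes; flag F1 raised yes; parameter Y elevated NO; rate R decreasing yes; signal on channel 3 yes; indicator I1 active NO
(E) mechanism M8 — flag F2 raised yes; flag F1 raised NO; parameter Y elevated NO; rate R decreasing yes; signal on channel 3 yes; indicator I1 active yes
(C) is the only candidate with no mismatches.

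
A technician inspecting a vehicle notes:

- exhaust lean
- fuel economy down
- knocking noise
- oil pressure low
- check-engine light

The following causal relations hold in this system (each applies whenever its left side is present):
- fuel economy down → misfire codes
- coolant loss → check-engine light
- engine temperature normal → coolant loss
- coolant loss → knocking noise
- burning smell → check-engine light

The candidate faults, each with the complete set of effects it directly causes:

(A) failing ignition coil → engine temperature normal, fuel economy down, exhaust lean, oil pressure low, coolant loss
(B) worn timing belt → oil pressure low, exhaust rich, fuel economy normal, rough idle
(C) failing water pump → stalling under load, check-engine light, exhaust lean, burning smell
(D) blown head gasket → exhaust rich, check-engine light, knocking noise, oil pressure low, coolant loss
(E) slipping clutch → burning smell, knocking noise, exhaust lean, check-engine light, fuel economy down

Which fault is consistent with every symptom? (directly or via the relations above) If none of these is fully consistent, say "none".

Per-candidate check:
(A) failing ignition coil — accounts for every observation (knocking noise by coolant loss → knocking noise)
(B) worn timing belt — fails on exhaust lean, fuel economy down, knocking noise, check-engine light (predicts exhaust rich, not exhaust lean; predicts fuel economy normal, not fuel economy down)
(C) failing water pump — exhaust lean +; fuel economy down -; knocking noise -; oil pressure low -; check-engine light +
(D) blown head gasket — exhaust lean -; fuel economy down -; knocking noise +; oil pressure low +; check-engine light +
(E) slipping clutch — exhaust lean +; fuel economy down +; knocking noise +; oil pressure low -; check-engine light +
(A) alone accounts for all the evidence.

A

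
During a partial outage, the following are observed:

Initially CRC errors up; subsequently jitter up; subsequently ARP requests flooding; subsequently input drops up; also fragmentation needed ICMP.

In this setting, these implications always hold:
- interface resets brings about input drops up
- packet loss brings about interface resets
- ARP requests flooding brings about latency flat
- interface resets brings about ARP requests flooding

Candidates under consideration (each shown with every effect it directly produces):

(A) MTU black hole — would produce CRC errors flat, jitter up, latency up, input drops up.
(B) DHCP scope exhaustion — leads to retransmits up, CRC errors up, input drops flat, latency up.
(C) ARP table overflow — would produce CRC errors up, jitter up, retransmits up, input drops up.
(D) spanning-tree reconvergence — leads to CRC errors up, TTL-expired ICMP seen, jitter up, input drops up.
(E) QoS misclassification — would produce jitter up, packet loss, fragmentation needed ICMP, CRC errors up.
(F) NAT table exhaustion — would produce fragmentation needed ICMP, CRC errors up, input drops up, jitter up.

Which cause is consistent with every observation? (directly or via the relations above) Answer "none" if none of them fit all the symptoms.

Testing each hypothesis:
(A) MTU black hole — CRC errors up NO; jitter up yes; ARP requests flooding NO; input drops up yes; fragmentation needed ICMP NO
(B) DHCP scope exhaustion — fails on jitter up, ARP requests flooding, input drops up, fragmentation needed ICMP (predicts input drops flat, not input drops up)
(C) ARP table overflow — CRC errors up yes; jitter up yes; ARP requests flooding NO; input drops up yes; fragmentation needed ICMP NO
(D) spanning-tree reconvergence — CRC errors up yes; jitter up yes; ARP requests flooding NO; input drops up yes; fragmentation needed ICMP NO
(E) QoS misclassification — accounts for every observation (ARP requests flooding through packet loss → interface resets → ARP requests flooding)
(F) NAT table exhaustion — does not account for ARP requests flooding
Only (E) is consistent with every observation.

E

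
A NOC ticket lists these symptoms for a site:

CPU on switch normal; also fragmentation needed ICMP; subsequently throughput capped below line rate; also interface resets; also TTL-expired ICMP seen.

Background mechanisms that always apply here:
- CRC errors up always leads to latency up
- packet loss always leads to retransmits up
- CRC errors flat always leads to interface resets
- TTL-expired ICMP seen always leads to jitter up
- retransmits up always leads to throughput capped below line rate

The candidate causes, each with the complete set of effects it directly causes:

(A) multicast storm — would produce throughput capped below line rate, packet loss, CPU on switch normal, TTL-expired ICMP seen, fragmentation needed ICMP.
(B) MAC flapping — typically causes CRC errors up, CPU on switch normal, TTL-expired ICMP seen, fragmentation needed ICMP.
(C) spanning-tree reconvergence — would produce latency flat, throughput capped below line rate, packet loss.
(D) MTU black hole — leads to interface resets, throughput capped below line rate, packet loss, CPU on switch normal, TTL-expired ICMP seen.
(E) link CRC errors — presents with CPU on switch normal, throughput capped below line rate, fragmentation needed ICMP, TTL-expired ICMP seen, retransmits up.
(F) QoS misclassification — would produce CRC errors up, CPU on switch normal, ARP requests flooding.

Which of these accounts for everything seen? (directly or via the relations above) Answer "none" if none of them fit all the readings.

Checking each candidate against the observations:
(A) multicast storm — does not account for interface resets
(B) MAC flapping — CPU on switch normal +; fragmentation needed ICMP +; throughput capped below line rate -; interface resets -; TTL-expired ICMP seen +
(C) spanning-tree reconvergence — CPU on switch normal -; fragmentation needed ICMP -; throughput capped below line rate +; interface resets -; TTL-expired ICMP seen -
(D) MTU black hole — does not account for fragmentation needed ICMP
(E) link CRC errors — CPU on switch normal +; fragmentation needed ICMP +; throughput capped below line rate +; interface resets -; TTL-expired ICMP seen +
(F) QoS misclassification — CPU on switch normal +; fragmentation needed ICMP -; throughput capped below line rate -; interface resets -; TTL-expired ICMP seen -
Every candidate fails on at least one observation.

none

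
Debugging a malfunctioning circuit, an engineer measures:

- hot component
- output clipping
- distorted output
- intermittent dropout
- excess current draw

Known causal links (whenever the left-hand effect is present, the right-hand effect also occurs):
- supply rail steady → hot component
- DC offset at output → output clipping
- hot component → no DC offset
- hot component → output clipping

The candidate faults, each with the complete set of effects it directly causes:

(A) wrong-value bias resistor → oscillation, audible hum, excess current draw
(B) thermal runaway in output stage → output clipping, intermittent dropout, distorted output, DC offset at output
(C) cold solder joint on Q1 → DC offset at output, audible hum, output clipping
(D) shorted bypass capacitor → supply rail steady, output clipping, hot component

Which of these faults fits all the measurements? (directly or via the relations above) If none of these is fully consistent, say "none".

none

Checking each candidate against the observations:
(A) wrong-value bias resistor — does not account for hot component, output clipping, distorted output, intermittent dropout
(B) thermal runaway in output stage — does not account for hot component, excess current draw
(C) cold solder joint on Q1 — hot component -; output clipping +; distorted output -; intermittent dropout -; excess current draw -
(D) shorted bypass capacitor — hot component +; output clipping +; distorted output -; intermittent dropout -; excess current draw -
Every candidate fails on at least one observation.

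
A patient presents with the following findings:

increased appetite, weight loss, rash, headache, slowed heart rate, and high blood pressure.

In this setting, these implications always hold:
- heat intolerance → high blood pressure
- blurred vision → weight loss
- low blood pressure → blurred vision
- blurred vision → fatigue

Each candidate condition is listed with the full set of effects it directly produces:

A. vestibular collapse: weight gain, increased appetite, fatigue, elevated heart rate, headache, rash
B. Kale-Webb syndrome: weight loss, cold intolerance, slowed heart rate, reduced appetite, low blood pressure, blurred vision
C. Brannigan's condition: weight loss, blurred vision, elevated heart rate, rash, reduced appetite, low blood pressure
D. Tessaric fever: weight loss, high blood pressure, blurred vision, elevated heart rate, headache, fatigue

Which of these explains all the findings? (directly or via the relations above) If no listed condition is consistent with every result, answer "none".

none

For each candidate, compare predicted effects to what was observed:
(A) vestibular collapse — fails on weight loss, slowed heart rate, high blood pressure (predicts weight gain, not weight loss; predicts elevated heart rate, not slowed heart rate)
(B) Kale-Webb syndrome — increased appetite -; weight loss +; rash -; headache -; slowed heart rate +; high blood pressure -
(C) Brannigan's condition — increased appetite -; weight loss +; rash +; headache -; slowed heart rate -; high blood pressure -
(D) Tessaric fever — increased appetite -; weight loss +; rash -; headache +; slowed heart rate -; high blood pressure +
Every candidate fails on at least one observation.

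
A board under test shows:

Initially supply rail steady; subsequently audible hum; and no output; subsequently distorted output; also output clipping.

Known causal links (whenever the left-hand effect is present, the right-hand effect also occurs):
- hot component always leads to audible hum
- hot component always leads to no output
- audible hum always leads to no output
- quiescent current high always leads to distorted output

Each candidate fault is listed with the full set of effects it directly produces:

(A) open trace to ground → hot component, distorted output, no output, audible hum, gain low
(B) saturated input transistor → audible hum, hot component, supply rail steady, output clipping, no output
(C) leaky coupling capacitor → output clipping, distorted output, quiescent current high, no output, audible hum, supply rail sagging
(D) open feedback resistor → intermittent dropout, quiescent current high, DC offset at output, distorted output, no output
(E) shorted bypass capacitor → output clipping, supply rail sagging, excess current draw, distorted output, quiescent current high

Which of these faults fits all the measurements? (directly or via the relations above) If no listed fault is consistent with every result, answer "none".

Per-candidate check:
(A) open trace to ground — does not account for supply rail steady, output clipping
(B) saturated input transistor — does not account for distorted output
(C) leaky coupling capacitor — supply rail steady NO; audible hum yes; no output yes; distorted output yes; output clipping yes
(D) open feedback resistor — supply rail steady NO; audible hum NO; no output yes; distorted output yes; output clipping NO
(E) shorted bypass capacitor — supply rail steady NO; audible hum NO; no output NO; distorted output yes; output clipping yes
None of the listed candidates fits everything.

none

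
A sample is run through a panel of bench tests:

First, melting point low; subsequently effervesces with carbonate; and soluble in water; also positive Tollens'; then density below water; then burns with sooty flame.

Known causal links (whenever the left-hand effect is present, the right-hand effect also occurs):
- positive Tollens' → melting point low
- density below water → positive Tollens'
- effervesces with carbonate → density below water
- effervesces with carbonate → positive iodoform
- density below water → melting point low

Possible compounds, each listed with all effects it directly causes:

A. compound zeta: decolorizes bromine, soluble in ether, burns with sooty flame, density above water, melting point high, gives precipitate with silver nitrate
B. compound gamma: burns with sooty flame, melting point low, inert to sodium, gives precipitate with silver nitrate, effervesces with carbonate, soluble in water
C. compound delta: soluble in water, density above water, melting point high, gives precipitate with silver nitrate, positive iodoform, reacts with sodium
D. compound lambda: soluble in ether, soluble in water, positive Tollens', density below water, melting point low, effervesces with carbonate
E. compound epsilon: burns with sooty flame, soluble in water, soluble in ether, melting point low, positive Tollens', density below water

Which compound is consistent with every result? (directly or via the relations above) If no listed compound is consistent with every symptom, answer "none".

Per-candidate check:
(A) compound zeta — melting point low NO; effervesces with carbonate NO; soluble in water NO; positive Tollens' NO; density below water NO; burns with sooty flame yes
(B) compound gamma — melting point low yes; effervesces with carbonate yes; soluble in water yes; positive Tollens' yes (by effervesces with carbonate → density below water → positive Tollens'); density below water yes (by effervesces with carbonate → density below water); burns with sooty flame yes
(C) compound delta — fails on melting point low, effervesces with carbonate, positive Tollens', density below water, burns with sooty flame (predicts melting point high, not melting point low; predicts density above water, not density below water)
(D) compound lambda — melting point low yes; effervesces with carbonate yes; soluble in water yes; positive Tollens' yes; density below water yes; burns with sooty flame NO
(E) compound epsilon — does not account for effervesces with carbonate
(B) alone accounts for all the evidence.

B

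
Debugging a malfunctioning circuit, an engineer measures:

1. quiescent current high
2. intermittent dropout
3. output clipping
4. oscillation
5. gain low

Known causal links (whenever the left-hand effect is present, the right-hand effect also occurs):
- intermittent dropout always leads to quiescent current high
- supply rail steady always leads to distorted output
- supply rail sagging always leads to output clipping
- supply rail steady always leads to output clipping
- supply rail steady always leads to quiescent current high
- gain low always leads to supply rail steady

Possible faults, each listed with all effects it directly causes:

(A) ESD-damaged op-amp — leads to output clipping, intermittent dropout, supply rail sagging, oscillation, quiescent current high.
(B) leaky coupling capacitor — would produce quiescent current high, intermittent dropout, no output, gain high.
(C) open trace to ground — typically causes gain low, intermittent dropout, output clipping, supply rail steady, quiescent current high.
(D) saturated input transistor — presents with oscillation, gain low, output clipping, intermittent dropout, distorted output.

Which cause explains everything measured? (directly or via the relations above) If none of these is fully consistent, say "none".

For each candidate, compare predicted effects to what was observed:
(A) ESD-damaged op-amp — quiescent current high yes; intermittent dropout yes; output clipping yes; oscillation yes; gain low NO
(B) leaky coupling capacitor — fails on output clipping, oscillation, gain low (predicts gain high, not gain low)
(C) open trace to ground — quiescent current high yes; intermittent dropout yes; output clipping yes; oscillation NO; gain low yes
(D) saturated input transistor — accounts for every observation (quiescent current high by intermittent dropout → quiescent current high)
(D) is the only candidate with no mismatches.

D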